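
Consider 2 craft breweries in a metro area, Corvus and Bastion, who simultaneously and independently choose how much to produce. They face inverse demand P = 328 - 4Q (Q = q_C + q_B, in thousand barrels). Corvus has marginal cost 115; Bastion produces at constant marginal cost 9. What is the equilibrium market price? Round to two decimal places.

Corvus's profit: π_C = (328 - 4Q)q_C - (115q_C). Setting ∂π_C/∂q_C = 0: 213 - 8q_C - 4(q_B) = 0.
Bastion's profit: π_B = (328 - 4Q)q_B - (9q_B). Setting ∂π_B/∂q_B = 0: 319 - 8q_B - 4(q_C) = 0.
Rearranging gives the reaction functions q_C = (213 - 4q_B)/8 and q_B = (319 - 4q_C)/8.
Substituting one into the other gives q_C = 107/12 and q_B = 425/12.
Total output Q = 133/3, so price P = 328 - 4·(133/3) = 452/3.

150.67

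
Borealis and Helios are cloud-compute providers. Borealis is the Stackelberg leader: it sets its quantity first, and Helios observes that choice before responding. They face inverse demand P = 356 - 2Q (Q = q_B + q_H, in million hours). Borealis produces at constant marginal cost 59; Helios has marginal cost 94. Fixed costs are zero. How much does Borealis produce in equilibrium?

83

The follower Helios best-responds to any q_B: π_H = (356 - 2Q)q_H - 94q_H.
∂π_H/∂q_H = 262 - 2q_B - 4q_H = 0 gives the reaction function q_H = (262 - 2q_B)/4.
The leader anticipates this reaction. Substituting into P = 356 - 2Q gives P = 225 - q_B, so π_B = (225 - q_B)q_B - 59q_B.
Maximising: ∂π_B/∂q_B = 166 - 2q_B = 0, giving q_B = 83.
Then q_H = (262 - 2·83)/4 = 24.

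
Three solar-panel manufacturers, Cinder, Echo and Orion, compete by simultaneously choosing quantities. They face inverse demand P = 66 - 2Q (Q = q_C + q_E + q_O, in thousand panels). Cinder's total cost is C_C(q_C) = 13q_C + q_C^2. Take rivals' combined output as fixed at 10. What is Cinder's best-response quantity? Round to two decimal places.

5.50

With rivals' combined output fixed at 10, Cinder's profit is π_C = (66 - 2·10 - 2q_C)q_C - (13q_C + q_C²) = (46 - 2q_C)q_C - (13q_C + q_C²).
∂π_C/∂q_C = 33 - 6q_C = 0, so q_C = 11/2.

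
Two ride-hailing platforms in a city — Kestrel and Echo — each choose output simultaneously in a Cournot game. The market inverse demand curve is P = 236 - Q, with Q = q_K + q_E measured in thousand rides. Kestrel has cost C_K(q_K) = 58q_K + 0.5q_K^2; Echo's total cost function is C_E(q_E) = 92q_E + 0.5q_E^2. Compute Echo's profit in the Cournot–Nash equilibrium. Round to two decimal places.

Kestrel's profit: π_K = (236 - Q)q_K - (58q_K + (1/2)q_K²). Setting ∂π_K/∂q_K = 0: 178 - 3q_K - (q_E) = 0.
Echo's profit: π_E = (236 - Q)q_E - (92q_E + (1/2)q_E²). Setting ∂π_E/∂q_E = 0: 144 - 3q_E - (q_K) = 0.
Best responses: q_K = (178 - q_E)/3, q_E = (144 - q_K)/3.
Solving the pair: q_K = 195/4, q_E = 127/4.
Price P = 236 - 161/2 = 311/2.
Echo's profit: (311/2)·(127/4) - 92·(127/4) - (1/2)(127/4)² = 1512.0938.

1512.09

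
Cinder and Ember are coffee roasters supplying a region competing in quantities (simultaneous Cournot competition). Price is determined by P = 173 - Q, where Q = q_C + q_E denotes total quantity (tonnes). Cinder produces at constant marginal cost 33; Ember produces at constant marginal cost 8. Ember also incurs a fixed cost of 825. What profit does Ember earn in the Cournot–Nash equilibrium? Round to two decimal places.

3186.11

Cinder's profit: π_C = (173 - Q)q_C - (33q_C). Setting ∂π_C/∂q_C = 0: 140 - 2q_C - (q_E) = 0.
Ember's profit: π_E = (173 - Q)q_E - (8q_E). Setting ∂π_E/∂q_E = 0: 165 - 2q_E - (q_C) = 0.
So q_C = (140 - q_E)/2 and q_E = (165 - q_C)/2.
Substituting one into the other gives q_C = 115/3 and q_E = 190/3.
Price P = 173 - 305/3 = 214/3.
Ember's profit: (214/3 - 8)·(190/3) - 825 = 3186.1111.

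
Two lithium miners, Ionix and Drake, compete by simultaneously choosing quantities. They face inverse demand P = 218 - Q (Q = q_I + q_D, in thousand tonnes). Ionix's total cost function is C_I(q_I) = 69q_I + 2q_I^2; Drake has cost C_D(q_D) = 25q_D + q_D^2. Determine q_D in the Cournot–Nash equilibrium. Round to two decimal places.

43.87

Ionix's profit: π_I = (218 - Q)q_I - (69q_I + 2q_I²). Setting ∂π_I/∂q_I = 0: 149 - 6q_I - (q_D) = 0.
Drake's profit: π_D = (218 - Q)q_D - (25q_D + q_D²). Setting ∂π_D/∂q_D = 0: 193 - 4q_D - (q_I) = 0.
Rearranging gives the reaction functions q_I = (149 - q_D)/6 and q_D = (193 - q_I)/4.
Substituting one into the other gives q_I = 403/23 and q_D = 1009/23.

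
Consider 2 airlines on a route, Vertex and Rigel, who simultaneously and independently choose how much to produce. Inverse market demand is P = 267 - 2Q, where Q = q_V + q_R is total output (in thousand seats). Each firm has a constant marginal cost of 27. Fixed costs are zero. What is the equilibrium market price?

107

A representative firm's profit is π_i = q_i(267 - 2Q) - 27q_i.
First-order condition (treating rivals' output as given): 240 - 4q_i - 2q_j = 0.
With identical firms every q_j equals q_i, so q_j = q_i and 240 = 6q_i, giving q_i = 40.
Total output Q = 80, so price P = 267 - 2·80 = 107.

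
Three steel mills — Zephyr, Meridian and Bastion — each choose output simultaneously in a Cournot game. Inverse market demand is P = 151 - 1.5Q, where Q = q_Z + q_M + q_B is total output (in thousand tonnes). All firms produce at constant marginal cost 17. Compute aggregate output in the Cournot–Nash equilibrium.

67

Each firm earns π_i = (151 - 1.5Q)q_i - 17q_i.
First-order condition (treating rivals' output as given): 134 - 3q_i - (3/2)·Σ_{j≠i} q_j = 0.
With identical firms every q_j equals q_i, so Σ_{j≠i} q_j = 2q_i and 134 = 6q_i, giving q_i = 67/3.
Total output Q = 67/3 + 67/3 + 67/3 = 67.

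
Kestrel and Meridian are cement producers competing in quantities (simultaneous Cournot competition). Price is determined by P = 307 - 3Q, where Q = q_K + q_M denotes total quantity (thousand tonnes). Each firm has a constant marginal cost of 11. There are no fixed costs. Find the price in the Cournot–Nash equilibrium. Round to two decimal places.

Each firm earns π_i = (307 - 3Q)q_i - 11q_i.
Setting ∂π_i/∂q_i = 0 with rivals' quantities fixed: 296 - 6q_i - 3q_j = 0.
By symmetry each firm produces the same amount; substituting q_j = q_i yields q_i = 296/9.
Total output Q = 592/9, so price P = 307 - 3·(592/9) = 329/3.

109.67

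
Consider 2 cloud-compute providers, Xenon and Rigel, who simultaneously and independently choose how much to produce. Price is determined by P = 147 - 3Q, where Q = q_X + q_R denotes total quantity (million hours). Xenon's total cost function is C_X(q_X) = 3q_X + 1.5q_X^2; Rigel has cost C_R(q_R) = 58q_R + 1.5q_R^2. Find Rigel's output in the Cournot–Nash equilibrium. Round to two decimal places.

Xenon's profit: π_X = (147 - 3Q)q_X - (3q_X + (3/2)q_X²). Setting ∂π_X/∂q_X = 0: 144 - 9q_X - 3(q_R) = 0.
Rigel's first-order condition: 89 - 9q_R - 3(q_X) = 0.
Rearranging gives the reaction functions q_X = (144 - 3q_R)/9 and q_R = (89 - 3q_X)/9.
Solving the pair: q_X = 343/24, q_R = 41/8.

5.13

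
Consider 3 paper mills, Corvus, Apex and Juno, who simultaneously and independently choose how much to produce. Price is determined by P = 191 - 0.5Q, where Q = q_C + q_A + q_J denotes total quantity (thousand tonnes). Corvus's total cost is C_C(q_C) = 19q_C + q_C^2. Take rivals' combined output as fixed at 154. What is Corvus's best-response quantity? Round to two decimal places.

31.67

With rivals' combined output fixed at 154, Corvus's profit is π_C = (191 - (1/2)·154 - (1/2)q_C)q_C - (19q_C + q_C²) = (114 - (1/2)q_C)q_C - (19q_C + q_C²).
∂π_C/∂q_C = 95 - 3q_C = 0, so q_C = 95/3.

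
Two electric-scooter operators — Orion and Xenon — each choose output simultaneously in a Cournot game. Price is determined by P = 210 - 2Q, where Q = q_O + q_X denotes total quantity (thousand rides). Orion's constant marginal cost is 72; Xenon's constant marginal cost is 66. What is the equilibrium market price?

Orion's profit: π_O = (210 - 2Q)q_O - (72q_O). Setting ∂π_O/∂q_O = 0: 138 - 4q_O - 2(q_X) = 0.
Xenon's first-order condition: 144 - 4q_X - 2(q_O) = 0.
Best responses: q_O = (138 - 2q_X)/4, q_X = (144 - 2q_O)/4.
Substituting one into the other gives q_O = 22 and q_X = 25.
Total output Q = 47, so price P = 210 - 2·47 = 116.

116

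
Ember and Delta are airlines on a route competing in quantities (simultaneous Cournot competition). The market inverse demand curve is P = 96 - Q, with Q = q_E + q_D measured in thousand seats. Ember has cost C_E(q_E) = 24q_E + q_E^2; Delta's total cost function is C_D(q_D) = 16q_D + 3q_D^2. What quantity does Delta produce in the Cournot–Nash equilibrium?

8

Ember's profit: π_E = (96 - Q)q_E - (24q_E + q_E²). Setting ∂π_E/∂q_E = 0: 72 - 4q_E - (q_D) = 0.
Delta's first-order condition: 80 - 8q_D - (q_E) = 0.
So q_E = (72 - q_D)/4 and q_D = (80 - q_E)/8.
Substituting one into the other gives q_E = 16 and q_D = 8.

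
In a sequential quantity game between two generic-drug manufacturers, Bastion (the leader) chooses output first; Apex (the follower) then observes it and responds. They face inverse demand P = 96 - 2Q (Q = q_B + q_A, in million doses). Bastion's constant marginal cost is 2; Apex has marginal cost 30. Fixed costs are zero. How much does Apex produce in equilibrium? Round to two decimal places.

1.25

Solve by backward induction. Given q_B, the follower Apex maximises π_A = (96 - 2q_B - 2q_A)q_A - 30q_A.
∂π_A/∂q_A = 66 - 2q_B - 4q_A = 0 gives the reaction function q_A = (66 - 2q_B)/4.
The leader anticipates this reaction. Substituting into P = 96 - 2Q gives P = 63 - q_B, so π_B = (63 - q_B)q_B - 2q_B.
Leader FOC: 61 - 2q_B = 0, so q_B = 61/2.
Then q_A = (66 - 2·(61/2))/4 = 5/4.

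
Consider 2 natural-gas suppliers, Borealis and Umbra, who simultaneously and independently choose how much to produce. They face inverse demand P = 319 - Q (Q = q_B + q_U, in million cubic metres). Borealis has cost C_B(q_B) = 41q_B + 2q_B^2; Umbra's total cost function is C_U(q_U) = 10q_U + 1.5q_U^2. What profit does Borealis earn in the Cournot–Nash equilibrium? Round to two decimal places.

Borealis's profit: π_B = (319 - Q)q_B - (41q_B + 2q_B²). Setting ∂π_B/∂q_B = 0: 278 - 6q_B - (q_U) = 0.
Umbra's first-order condition: 309 - 5q_U - (q_B) = 0.
Rearranging gives the reaction functions q_B = (278 - q_U)/6 and q_U = (309 - q_B)/5.
Solving the pair: q_B = 1081/29, q_U = 1576/29.
Price P = 319 - 91.6207 = 227.3793.
Borealis's profit: 227.3793·(1081/29) - 41·(1081/29) - 2(1081/29)² = 4168.4697.

4168.47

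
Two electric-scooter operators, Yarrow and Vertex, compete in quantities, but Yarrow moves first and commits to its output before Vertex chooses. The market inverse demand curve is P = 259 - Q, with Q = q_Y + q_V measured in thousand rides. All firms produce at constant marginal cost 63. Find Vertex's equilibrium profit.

2401

Solve by backward induction. Given q_Y, the follower Vertex maximises π_V = (259 - q_Y - q_V)q_V - 63q_V.
∂π_V/∂q_V = 196 - q_Y - 2q_V = 0 gives the reaction function q_V = (196 - q_Y)/2.
The leader anticipates this reaction. Substituting into P = 259 - Q gives P = 161 - (1/2)q_Y, so π_Y = (161 - (1/2)q_Y)q_Y - 63q_Y.
The leader's first-order condition 98 - q_Y = 0 yields q_Y = 98.
Then q_V = (196 - 98)/2 = 49.
Price P = 259 - 147 = 112.
Vertex's profit: (112 - 63)·49 = 2401.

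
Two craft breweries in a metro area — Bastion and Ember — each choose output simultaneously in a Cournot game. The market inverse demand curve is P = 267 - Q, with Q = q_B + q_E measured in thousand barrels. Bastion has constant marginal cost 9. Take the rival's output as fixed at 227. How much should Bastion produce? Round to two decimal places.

With the rival's output fixed at 227, Bastion's profit is π_B = (267 - 227 - q_B)q_B - (9q_B) = (40 - q_B)q_B - (9q_B).
∂π_B/∂q_B = 31 - 2q_B = 0, so q_B = 31/2.

15.50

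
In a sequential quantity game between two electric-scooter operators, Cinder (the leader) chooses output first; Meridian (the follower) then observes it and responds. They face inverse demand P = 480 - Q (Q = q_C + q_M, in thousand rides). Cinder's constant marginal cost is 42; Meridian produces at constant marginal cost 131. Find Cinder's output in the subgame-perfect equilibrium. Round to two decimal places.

Solve by backward induction. Given q_C, the follower Meridian maximises π_M = (480 - q_C - q_M)q_M - 131q_M.
∂π_M/∂q_M = 349 - q_C - 2q_M = 0 gives the reaction function q_M = (349 - q_C)/2.
The leader anticipates this reaction. Substituting into P = 480 - Q gives P = 611/2 - (1/2)q_C, so π_C = (611/2 - (1/2)q_C)q_C - 42q_C.
Leader FOC: 527/2 - q_C = 0, so q_C = 527/2.
Then q_M = (349 - 527/2)/2 = 171/4.

263.50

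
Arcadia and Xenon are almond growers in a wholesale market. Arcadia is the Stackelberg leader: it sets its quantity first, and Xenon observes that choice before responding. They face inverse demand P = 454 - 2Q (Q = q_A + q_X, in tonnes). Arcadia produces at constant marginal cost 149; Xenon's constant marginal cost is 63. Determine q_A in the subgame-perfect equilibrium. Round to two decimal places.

Solve by backward induction. Given q_A, the follower Xenon maximises π_X = (454 - 2q_A - 2q_X)q_X - 63q_X.
Follower FOC: 391 - 2q_A - 4q_X = 0, so q_X(q_A) = (391 - 2q_A)/4.
Arcadia substitutes q_X(q_A) into its own profit: π_A = q_A(454 - 2q_A - (391 - 2q_A)/2) - 149q_A = (517/2 - q_A)q_A - 149q_A.
Maximising: ∂π_A/∂q_A = 219/2 - 2q_A = 0, giving q_A = 219/4.
Then q_X = (391 - 2·(219/4))/4 = 563/8.

54.75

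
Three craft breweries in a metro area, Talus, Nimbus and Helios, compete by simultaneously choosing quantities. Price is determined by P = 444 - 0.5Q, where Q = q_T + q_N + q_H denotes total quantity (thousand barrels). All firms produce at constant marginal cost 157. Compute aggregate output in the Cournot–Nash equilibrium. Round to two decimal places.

430.50

A representative firm's profit is π_i = q_i(444 - 0.5Q) - 157q_i.
First-order condition (treating rivals' output as given): 287 - q_i - (1/2)·Σ_{j≠i} q_j = 0.
By symmetry each firm produces the same amount; substituting Σ_{j≠i} q_j = 2q_i yields q_i = 287/2.
Total output Q = 287/2 + 287/2 + 287/2 = 861/2.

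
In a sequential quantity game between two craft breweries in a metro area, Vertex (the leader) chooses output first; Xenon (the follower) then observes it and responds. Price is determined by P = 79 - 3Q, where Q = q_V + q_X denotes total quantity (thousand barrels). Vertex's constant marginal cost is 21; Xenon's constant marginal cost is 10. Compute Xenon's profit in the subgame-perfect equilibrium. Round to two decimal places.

The follower Xenon best-responds to any q_V: π_X = (79 - 3Q)q_X - 10q_X.
Follower FOC: 69 - 3q_V - 6q_X = 0, so q_X(q_V) = (69 - 3q_V)/6.
Vertex substitutes q_X(q_V) into its own profit: π_V = q_V(79 - 3q_V - (69 - 3q_V)/2) - 21q_V = (89/2 - (3/2)q_V)q_V - 21q_V.
Leader FOC: 47/2 - 3q_V = 0, so q_V = 47/6.
Then q_X = (69 - 3·(47/6))/6 = 91/12.
Price P = 79 - 3·(185/12) = 131/4.
Xenon's profit: (131/4 - 10)·(91/12) = 172.5208.

172.52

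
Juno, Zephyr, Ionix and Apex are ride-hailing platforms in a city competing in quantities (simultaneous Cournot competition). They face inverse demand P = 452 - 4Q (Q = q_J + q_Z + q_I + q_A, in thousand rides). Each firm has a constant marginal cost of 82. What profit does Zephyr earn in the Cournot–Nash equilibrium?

1369

Each firm earns π_i = (452 - 4Q)q_i - 82q_i.
First-order condition (treating rivals' output as given): 370 - 8q_i - 4·Σ_{j≠i} q_j = 0.
By symmetry each firm produces the same amount; substituting Σ_{j≠i} q_j = 3q_i yields q_i = 370/20 = 37/2.
Price P = 452 - 4·74 = 156.
Zephyr's profit: (156 - 82)·(37/2) = 1369.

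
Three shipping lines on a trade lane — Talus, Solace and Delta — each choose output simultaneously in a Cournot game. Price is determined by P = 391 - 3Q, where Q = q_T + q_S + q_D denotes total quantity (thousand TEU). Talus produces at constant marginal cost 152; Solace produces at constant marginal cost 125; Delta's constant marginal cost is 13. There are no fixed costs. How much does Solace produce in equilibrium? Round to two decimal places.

Talus's profit: π_T = (391 - 3Q)q_T - (152q_T). Setting ∂π_T/∂q_T = 0: 239 - 6q_T - 3(q_S + q_D) = 0.
Solace's first-order condition: 266 - 6q_S - 3(q_T + q_D) = 0.
Delta's first-order condition: 378 - 6q_D - 3(q_T + q_S) = 0.
Adding the 3 first-order conditions: 883 − 12Q = 0, so Q = 883/12.
Back-substituting: q_T = (239 − 883/4)/3 = 73/12, q_S = (266 − 883/4)/3 = 181/12, q_D = (378 − 883/4)/3 = 629/12.

15.08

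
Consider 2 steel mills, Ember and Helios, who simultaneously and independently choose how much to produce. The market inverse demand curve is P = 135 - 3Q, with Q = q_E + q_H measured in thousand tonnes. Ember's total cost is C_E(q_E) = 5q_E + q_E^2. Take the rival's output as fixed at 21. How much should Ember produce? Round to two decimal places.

With the rival's output fixed at 21, Ember's profit is π_E = (135 - 3·21 - 3q_E)q_E - (5q_E + q_E²) = (72 - 3q_E)q_E - (5q_E + q_E²).
∂π_E/∂q_E = 67 - 8q_E = 0, so q_E = 67/8.

8.38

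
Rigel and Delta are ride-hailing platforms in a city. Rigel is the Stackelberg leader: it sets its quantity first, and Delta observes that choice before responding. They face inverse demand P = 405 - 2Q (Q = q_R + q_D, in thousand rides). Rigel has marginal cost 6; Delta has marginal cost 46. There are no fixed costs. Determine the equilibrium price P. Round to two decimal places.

The follower Delta best-responds to any q_R: π_D = (405 - 2Q)q_D - 46q_D.
Setting the follower's marginal profit to zero, 359 - 2q_R - 4q_D = 0, i.e. q_D = (359 - 2q_R)/4.
Rigel substitutes q_D(q_R) into its own profit: π_R = q_R(405 - 2q_R - (359 - 2q_R)/2) - 6q_R = (451/2 - q_R)q_R - 6q_R.
Leader FOC: 439/2 - 2q_R = 0, so q_R = 439/4.
Then q_D = (359 - 2·(439/4))/4 = 279/8.
Total output Q = 1157/8, so price P = 405 - 2·(1157/8) = 463/4.

115.75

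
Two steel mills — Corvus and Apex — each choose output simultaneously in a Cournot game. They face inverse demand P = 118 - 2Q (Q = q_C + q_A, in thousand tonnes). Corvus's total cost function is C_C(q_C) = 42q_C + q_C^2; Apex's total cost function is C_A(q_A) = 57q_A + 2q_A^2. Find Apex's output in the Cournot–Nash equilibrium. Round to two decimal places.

Corvus's profit: π_C = (118 - 2Q)q_C - (42q_C + q_C²). Setting ∂π_C/∂q_C = 0: 76 - 6q_C - 2(q_A) = 0.
Apex's profit: π_A = (118 - 2Q)q_A - (57q_A + 2q_A²). Setting ∂π_A/∂q_A = 0: 61 - 8q_A - 2(q_C) = 0.
Best responses: q_C = (76 - 2q_A)/6, q_A = (61 - 2q_C)/8.
Solving the pair: q_C = 243/22, q_A = 107/22.

4.86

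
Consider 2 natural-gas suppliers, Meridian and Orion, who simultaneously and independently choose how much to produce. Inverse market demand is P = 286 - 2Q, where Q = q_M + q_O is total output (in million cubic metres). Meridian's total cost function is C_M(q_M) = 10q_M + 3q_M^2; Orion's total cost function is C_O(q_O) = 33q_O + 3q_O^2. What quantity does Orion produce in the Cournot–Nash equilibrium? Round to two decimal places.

20.60

Meridian's profit: π_M = (286 - 2Q)q_M - (10q_M + 3q_M²). Setting ∂π_M/∂q_M = 0: 276 - 10q_M - 2(q_O) = 0.
Orion's profit: π_O = (286 - 2Q)q_O - (33q_O + 3q_O²). Setting ∂π_O/∂q_O = 0: 253 - 10q_O - 2(q_M) = 0.
Best responses: q_M = (276 - 2q_O)/10, q_O = (253 - 2q_M)/10.
Substituting one into the other gives q_M = 1127/48 and q_O = 989/48.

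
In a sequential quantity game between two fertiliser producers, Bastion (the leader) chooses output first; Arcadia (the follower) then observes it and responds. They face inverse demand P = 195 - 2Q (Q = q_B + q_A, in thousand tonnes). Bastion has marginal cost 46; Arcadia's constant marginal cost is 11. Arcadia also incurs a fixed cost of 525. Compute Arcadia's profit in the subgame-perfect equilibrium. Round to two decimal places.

1491.13

The follower Arcadia best-responds to any q_B: π_A = (195 - 2Q)q_A - 11q_A.
Follower FOC: 184 - 2q_B - 4q_A = 0, so q_A(q_B) = (184 - 2q_B)/4.
The leader anticipates this reaction. Substituting into P = 195 - 2Q gives P = 103 - q_B, so π_B = (103 - q_B)q_B - 46q_B.
Leader FOC: 57 - 2q_B = 0, so q_B = 57/2.
Then q_A = (184 - 2·(57/2))/4 = 127/4.
Price P = 195 - 2·(241/4) = 149/2.
Arcadia's profit: (149/2 - 11)·(127/4) - 525 = 1491.1250.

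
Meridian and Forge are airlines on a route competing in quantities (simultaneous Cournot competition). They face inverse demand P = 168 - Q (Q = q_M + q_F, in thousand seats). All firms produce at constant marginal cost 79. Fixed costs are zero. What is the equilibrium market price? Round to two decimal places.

108.67

Each firm earns π_i = (168 - Q)q_i - 79q_i.
Setting ∂π_i/∂q_i = 0 with rivals' quantities fixed: 89 - 2q_i - q_j = 0.
By symmetry each firm produces the same amount; substituting q_j = q_i yields q_i = 89/3.
Total output Q = 178/3, so price P = 168 - 178/3 = 326/3.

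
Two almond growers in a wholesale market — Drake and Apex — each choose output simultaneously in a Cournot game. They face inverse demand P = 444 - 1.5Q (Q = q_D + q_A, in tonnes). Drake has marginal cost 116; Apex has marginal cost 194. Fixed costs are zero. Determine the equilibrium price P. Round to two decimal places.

Drake's profit: π_D = (444 - 1.5Q)q_D - (116q_D). Setting ∂π_D/∂q_D = 0: 328 - 3q_D - (3/2)(q_A) = 0.
Apex's profit: π_A = (444 - 1.5Q)q_A - (194q_A). Setting ∂π_A/∂q_A = 0: 250 - 3q_A - (3/2)(q_D) = 0.
Best responses: q_D = (328 - (3/2)q_A)/3, q_A = (250 - (3/2)q_D)/3.
Substituting one into the other gives q_D = 812/9 and q_A = 344/9.
Total output Q = 1156/9, so price P = 444 - (3/2)·(1156/9) = 754/3.

251.33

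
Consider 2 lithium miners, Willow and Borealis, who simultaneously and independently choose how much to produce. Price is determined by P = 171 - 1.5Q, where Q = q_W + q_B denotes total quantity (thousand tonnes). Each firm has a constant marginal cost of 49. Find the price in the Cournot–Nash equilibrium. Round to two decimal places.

A representative firm's profit is π_i = q_i(171 - 1.5Q) - 49q_i.
First-order condition (treating rivals' output as given): 122 - 3q_i - (3/2)q_j = 0.
By symmetry each firm produces the same amount; substituting q_j = q_i yields q_i = 122/(9/2) = 244/9.
Total output Q = 488/9, so price P = 171 - (3/2)·(488/9) = 269/3.

89.67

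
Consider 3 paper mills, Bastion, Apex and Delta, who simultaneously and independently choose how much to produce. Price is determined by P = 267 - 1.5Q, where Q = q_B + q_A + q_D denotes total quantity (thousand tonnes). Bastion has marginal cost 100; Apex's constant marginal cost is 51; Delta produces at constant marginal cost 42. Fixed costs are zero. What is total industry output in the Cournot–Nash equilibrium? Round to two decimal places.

101.33

Bastion's profit: π_B = (267 - 1.5Q)q_B - (100q_B). Setting ∂π_B/∂q_B = 0: 167 - 3q_B - (3/2)(q_A + q_D) = 0.
Apex's profit: π_A = (267 - 1.5Q)q_A - (51q_A). Setting ∂π_A/∂q_A = 0: 216 - 3q_A - (3/2)(q_B + q_D) = 0.
Delta's first-order condition: 225 - 3q_D - (3/2)(q_B + q_A) = 0.
Summing all 3 equations gives 608 − 6Q = 0, hence Q = 304/3.
Back-substituting: q_B = (167 − 152)/(3/2) = 10, q_A = (216 − 152)/(3/2) = 128/3, q_D = (225 − 152)/(3/2) = 146/3.
Total output Q = 10 + 128/3 + 146/3 = 304/3.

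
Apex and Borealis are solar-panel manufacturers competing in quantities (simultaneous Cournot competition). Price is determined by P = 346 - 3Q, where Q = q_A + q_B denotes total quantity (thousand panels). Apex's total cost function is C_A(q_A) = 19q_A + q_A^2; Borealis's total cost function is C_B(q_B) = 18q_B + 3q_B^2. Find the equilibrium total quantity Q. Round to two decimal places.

52.68

Apex's profit: π_A = (346 - 3Q)q_A - (19q_A + q_A²). Setting ∂π_A/∂q_A = 0: 327 - 8q_A - 3(q_B) = 0.
Borealis's first-order condition: 328 - 12q_B - 3(q_A) = 0.
Best responses: q_A = (327 - 3q_B)/8, q_B = (328 - 3q_A)/12.
Solving the pair: q_A = 980/29, q_B = 1643/87.
Total output Q = 980/29 + 1643/87 = 52.6782.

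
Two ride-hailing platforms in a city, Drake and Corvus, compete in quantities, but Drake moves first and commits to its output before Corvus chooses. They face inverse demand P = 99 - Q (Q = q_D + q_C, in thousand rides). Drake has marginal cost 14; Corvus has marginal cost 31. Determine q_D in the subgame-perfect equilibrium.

51

The follower Corvus best-responds to any q_D: π_C = (99 - Q)q_C - 31q_C.
∂π_C/∂q_C = 68 - q_D - 2q_C = 0 gives the reaction function q_C = (68 - q_D)/2.
Drake substitutes q_C(q_D) into its own profit: π_D = q_D(99 - q_D - (68 - q_D)/2) - 14q_D = (65 - (1/2)q_D)q_D - 14q_D.
Leader FOC: 51 - q_D = 0, so q_D = 51.
Then q_C = (68 - 51)/2 = 17/2.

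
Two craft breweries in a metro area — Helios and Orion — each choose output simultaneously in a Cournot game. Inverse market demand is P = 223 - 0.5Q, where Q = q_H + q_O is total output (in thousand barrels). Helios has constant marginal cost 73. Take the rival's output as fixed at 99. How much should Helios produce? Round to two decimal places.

With the rival's output fixed at 99, Helios's profit is π_H = (223 - (1/2)·99 - (1/2)q_H)q_H - (73q_H) = (347/2 - (1/2)q_H)q_H - (73q_H).
∂π_H/∂q_H = 201/2 - q_H = 0, so q_H = 201/2.

100.50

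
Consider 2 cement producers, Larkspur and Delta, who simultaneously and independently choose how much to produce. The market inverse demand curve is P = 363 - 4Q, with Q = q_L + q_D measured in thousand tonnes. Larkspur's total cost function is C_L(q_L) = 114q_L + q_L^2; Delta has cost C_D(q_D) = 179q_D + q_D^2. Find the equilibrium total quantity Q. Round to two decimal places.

30.93

Larkspur's profit: π_L = (363 - 4Q)q_L - (114q_L + q_L²). Setting ∂π_L/∂q_L = 0: 249 - 10q_L - 4(q_D) = 0.
Delta's first-order condition: 184 - 10q_D - 4(q_L) = 0.
Rearranging gives the reaction functions q_L = (249 - 4q_D)/10 and q_D = (184 - 4q_L)/10.
Solving the pair: q_L = 877/42, q_D = 211/21.
Total output Q = 877/42 + 211/21 = 433/14.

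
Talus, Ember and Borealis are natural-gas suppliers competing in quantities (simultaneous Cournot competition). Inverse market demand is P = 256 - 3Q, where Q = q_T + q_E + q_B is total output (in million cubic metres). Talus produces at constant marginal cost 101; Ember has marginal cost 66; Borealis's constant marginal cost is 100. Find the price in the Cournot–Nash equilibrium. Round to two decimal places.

Talus's profit: π_T = (256 - 3Q)q_T - (101q_T). Setting ∂π_T/∂q_T = 0: 155 - 6q_T - 3(q_E + q_B) = 0.
Ember's first-order condition: 190 - 6q_E - 3(q_T + q_B) = 0.
Borealis's first-order condition: 156 - 6q_B - 3(q_T + q_E) = 0.
Summing all 3 equations gives 501 − 12Q = 0, hence Q = 167/4.
Back-substituting: q_T = (155 − 501/4)/3 = 119/12, q_E = (190 − 501/4)/3 = 259/12, q_B = (156 − 501/4)/3 = 41/4.
Total output Q = 167/4, so price P = 256 - 3·(167/4) = 523/4.

130.75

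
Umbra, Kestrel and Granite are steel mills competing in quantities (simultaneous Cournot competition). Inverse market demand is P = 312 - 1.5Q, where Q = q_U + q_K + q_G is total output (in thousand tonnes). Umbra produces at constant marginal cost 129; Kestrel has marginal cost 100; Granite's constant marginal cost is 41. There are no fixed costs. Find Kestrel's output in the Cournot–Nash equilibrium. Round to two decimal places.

Umbra's profit: π_U = (312 - 1.5Q)q_U - (129q_U). Setting ∂π_U/∂q_U = 0: 183 - 3q_U - (3/2)(q_K + q_G) = 0.
Kestrel's first-order condition: 212 - 3q_K - (3/2)(q_U + q_G) = 0.
Granite's first-order condition: 271 - 3q_G - (3/2)(q_U + q_K) = 0.
Summing all 3 equations gives 666 − 6Q = 0, hence Q = 111.
Back-substituting: q_U = (183 − 333/2)/(3/2) = 11, q_K = (212 − 333/2)/(3/2) = 91/3, q_G = (271 − 333/2)/(3/2) = 209/3.

30.33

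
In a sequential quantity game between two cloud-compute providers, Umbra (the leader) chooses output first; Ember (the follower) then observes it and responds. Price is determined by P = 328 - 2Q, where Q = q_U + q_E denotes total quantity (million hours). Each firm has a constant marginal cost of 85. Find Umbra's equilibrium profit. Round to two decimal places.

3690.56

Solve by backward induction. Given q_U, the follower Ember maximises π_E = (328 - 2q_U - 2q_E)q_E - 85q_E.
Setting the follower's marginal profit to zero, 243 - 2q_U - 4q_E = 0, i.e. q_E = (243 - 2q_U)/4.
The leader anticipates this reaction. Substituting into P = 328 - 2Q gives P = 413/2 - q_U, so π_U = (413/2 - q_U)q_U - 85q_U.
Maximising: ∂π_U/∂q_U = 243/2 - 2q_U = 0, giving q_U = 243/4.
Then q_E = (243 - 2·(243/4))/4 = 243/8.
Price P = 328 - 2·(729/8) = 583/4.
Umbra's profit: (583/4 - 85)·(243/4) = 3690.5625.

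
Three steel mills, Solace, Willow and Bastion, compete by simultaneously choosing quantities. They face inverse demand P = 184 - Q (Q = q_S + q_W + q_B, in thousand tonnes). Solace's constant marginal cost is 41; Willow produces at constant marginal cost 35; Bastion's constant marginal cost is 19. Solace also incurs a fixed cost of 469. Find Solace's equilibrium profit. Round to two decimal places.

357.56

Solace's profit: π_S = (184 - Q)q_S - (41q_S). Setting ∂π_S/∂q_S = 0: 143 - 2q_S - (q_W + q_B) = 0.
Willow's profit: π_W = (184 - Q)q_W - (35q_W). Setting ∂π_W/∂q_W = 0: 149 - 2q_W - (q_S + q_B) = 0.
Bastion's profit: π_B = (184 - Q)q_B - (19q_B). Setting ∂π_B/∂q_B = 0: 165 - 2q_B - (q_S + q_W) = 0.
Adding the 3 first-order conditions: 457 − 4Q = 0, so Q = 457/4.
Back-substituting: q_S = (143 − 457/4) = 115/4, q_W = (149 − 457/4) = 139/4, q_B = (165 − 457/4) = 203/4.
Price P = 184 - 457/4 = 279/4.
Solace's profit: (279/4 - 41)·(115/4) - 469 = 357.5625.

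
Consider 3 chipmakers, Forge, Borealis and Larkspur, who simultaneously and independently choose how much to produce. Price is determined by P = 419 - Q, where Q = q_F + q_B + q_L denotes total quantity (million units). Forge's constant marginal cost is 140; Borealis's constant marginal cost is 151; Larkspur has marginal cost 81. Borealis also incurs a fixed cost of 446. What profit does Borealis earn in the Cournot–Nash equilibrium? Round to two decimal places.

Forge's profit: π_F = (419 - Q)q_F - (140q_F). Setting ∂π_F/∂q_F = 0: 279 - 2q_F - (q_B + q_L) = 0.
Borealis's profit: π_B = (419 - Q)q_B - (151q_B). Setting ∂π_B/∂q_B = 0: 268 - 2q_B - (q_F + q_L) = 0.
Larkspur's profit: π_L = (419 - Q)q_L - (81q_L). Setting ∂π_L/∂q_L = 0: 338 - 2q_L - (q_F + q_B) = 0.
Adding the 3 first-order conditions: 885 − 4Q = 0, so Q = 885/4.
Back-substituting: q_F = (279 − 885/4) = 231/4, q_B = (268 − 885/4) = 187/4, q_L = (338 − 885/4) = 467/4.
Price P = 419 - 885/4 = 791/4.
Borealis's profit: (791/4 - 151)·(187/4) - 446 = 1739.5625.

1739.56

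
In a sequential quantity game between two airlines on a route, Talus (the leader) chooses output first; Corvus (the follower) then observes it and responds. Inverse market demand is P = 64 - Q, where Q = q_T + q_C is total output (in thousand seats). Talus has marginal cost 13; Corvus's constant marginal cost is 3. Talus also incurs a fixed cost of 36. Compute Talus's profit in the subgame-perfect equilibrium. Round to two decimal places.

The follower Corvus best-responds to any q_T: π_C = (64 - Q)q_C - 3q_C.
∂π_C/∂q_C = 61 - q_T - 2q_C = 0 gives the reaction function q_C = (61 - q_T)/2.
Talus substitutes q_C(q_T) into its own profit: π_T = q_T(64 - q_T - (61 - q_T)/2) - 13q_T = (67/2 - (1/2)q_T)q_T - 13q_T.
Leader FOC: 41/2 - q_T = 0, so q_T = 41/2.
Then q_C = (61 - 41/2)/2 = 81/4.
Price P = 64 - 163/4 = 93/4.
Talus's profit: (93/4 - 13)·(41/2) - 36 = 1393/8.

174.13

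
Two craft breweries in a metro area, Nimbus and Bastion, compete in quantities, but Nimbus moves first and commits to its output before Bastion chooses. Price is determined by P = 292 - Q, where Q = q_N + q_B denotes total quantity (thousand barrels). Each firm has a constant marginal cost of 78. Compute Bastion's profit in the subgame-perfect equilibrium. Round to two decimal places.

Solve by backward induction. Given q_N, the follower Bastion maximises π_B = (292 - q_N - q_B)q_B - 78q_B.
Setting the follower's marginal profit to zero, 214 - q_N - 2q_B = 0, i.e. q_B = (214 - q_N)/2.
The leader anticipates this reaction. Substituting into P = 292 - Q gives P = 185 - (1/2)q_N, so π_N = (185 - (1/2)q_N)q_N - 78q_N.
Maximising: ∂π_N/∂q_N = 107 - q_N = 0, giving q_N = 107.
Then q_B = (214 - 107)/2 = 107/2.
Price P = 292 - 321/2 = 263/2.
Bastion's profit: (263/2 - 78)·(107/2) = 2862.2500.

2862.25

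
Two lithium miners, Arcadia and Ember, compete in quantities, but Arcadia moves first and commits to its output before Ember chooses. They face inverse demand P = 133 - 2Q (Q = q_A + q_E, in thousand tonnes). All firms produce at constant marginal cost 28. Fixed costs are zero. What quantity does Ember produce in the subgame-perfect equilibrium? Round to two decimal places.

13.13

The follower Ember best-responds to any q_A: π_E = (133 - 2Q)q_E - 28q_E.
Setting the follower's marginal profit to zero, 105 - 2q_A - 4q_E = 0, i.e. q_E = (105 - 2q_A)/4.
The leader anticipates this reaction. Substituting into P = 133 - 2Q gives P = 161/2 - q_A, so π_A = (161/2 - q_A)q_A - 28q_A.
Leader FOC: 105/2 - 2q_A = 0, so q_A = 105/4.
Then q_E = (105 - 2·(105/4))/4 = 105/8.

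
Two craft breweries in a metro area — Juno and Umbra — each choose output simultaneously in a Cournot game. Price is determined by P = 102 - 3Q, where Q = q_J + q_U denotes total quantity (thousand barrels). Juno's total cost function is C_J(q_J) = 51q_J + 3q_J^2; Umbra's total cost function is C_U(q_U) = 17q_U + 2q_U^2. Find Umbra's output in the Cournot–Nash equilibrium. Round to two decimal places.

7.81

Juno's profit: π_J = (102 - 3Q)q_J - (51q_J + 3q_J²). Setting ∂π_J/∂q_J = 0: 51 - 12q_J - 3(q_U) = 0.
Umbra's profit: π_U = (102 - 3Q)q_U - (17q_U + 2q_U²). Setting ∂π_U/∂q_U = 0: 85 - 10q_U - 3(q_J) = 0.
Best responses: q_J = (51 - 3q_U)/12, q_U = (85 - 3q_J)/10.
Substituting one into the other gives q_J = 85/37 and q_U = 289/37.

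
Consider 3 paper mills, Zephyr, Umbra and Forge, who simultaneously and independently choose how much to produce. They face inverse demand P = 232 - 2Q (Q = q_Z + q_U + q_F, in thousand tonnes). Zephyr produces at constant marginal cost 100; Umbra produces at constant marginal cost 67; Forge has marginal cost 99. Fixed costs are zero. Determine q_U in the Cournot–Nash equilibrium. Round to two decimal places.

Zephyr's profit: π_Z = (232 - 2Q)q_Z - (100q_Z). Setting ∂π_Z/∂q_Z = 0: 132 - 4q_Z - 2(q_U + q_F) = 0.
Umbra's first-order condition: 165 - 4q_U - 2(q_Z + q_F) = 0.
Forge's profit: π_F = (232 - 2Q)q_F - (99q_F). Setting ∂π_F/∂q_F = 0: 133 - 4q_F - 2(q_Z + q_U) = 0.
Adding the 3 conditions: 430 − 4Q − 4Q = 0, i.e. Q = 215/4.
Back-substituting: q_Z = (132 − 215/2)/2 = 49/4, q_U = (165 − 215/2)/2 = 115/4, q_F = (133 − 215/2)/2 = 51/4.

28.75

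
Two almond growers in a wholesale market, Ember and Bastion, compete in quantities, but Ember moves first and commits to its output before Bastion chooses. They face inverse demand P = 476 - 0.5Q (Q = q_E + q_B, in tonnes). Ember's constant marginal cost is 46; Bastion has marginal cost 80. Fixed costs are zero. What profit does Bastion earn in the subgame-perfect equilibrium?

The follower Bastion best-responds to any q_E: π_B = (476 - 0.5Q)q_B - 80q_B.
Follower FOC: 396 - (1/2)q_E - q_B = 0, so q_B(q_E) = (396 - (1/2)q_E).
The leader anticipates this reaction. Substituting into P = 476 - 0.5Q gives P = 278 - (1/4)q_E, so π_E = (278 - (1/4)q_E)q_E - 46q_E.
The leader's first-order condition 232 - (1/2)q_E = 0 yields q_E = 464.
Then q_B = (396 - (1/2)·464) = 164.
Price P = 476 - (1/2)·628 = 162.
Bastion's profit: (162 - 80)·164 = 13448.

13448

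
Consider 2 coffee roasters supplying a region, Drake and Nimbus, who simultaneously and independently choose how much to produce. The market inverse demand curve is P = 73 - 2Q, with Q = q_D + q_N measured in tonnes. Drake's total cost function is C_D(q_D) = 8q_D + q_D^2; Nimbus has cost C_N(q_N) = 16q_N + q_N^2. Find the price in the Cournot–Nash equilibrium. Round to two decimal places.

Drake's profit: π_D = (73 - 2Q)q_D - (8q_D + q_D²). Setting ∂π_D/∂q_D = 0: 65 - 6q_D - 2(q_N) = 0.
Nimbus's first-order condition: 57 - 6q_N - 2(q_D) = 0.
Rearranging gives the reaction functions q_D = (65 - 2q_N)/6 and q_N = (57 - 2q_D)/6.
Substituting one into the other gives q_D = 69/8 and q_N = 53/8.
Total output Q = 61/4, so price P = 73 - 2·(61/4) = 85/2.

42.50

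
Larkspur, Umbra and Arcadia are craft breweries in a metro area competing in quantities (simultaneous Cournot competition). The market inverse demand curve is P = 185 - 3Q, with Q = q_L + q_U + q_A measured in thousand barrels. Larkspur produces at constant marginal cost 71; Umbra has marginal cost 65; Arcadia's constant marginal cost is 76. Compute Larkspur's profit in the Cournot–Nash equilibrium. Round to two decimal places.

266.02

Larkspur's profit: π_L = (185 - 3Q)q_L - (71q_L). Setting ∂π_L/∂q_L = 0: 114 - 6q_L - 3(q_U + q_A) = 0.
Umbra's first-order condition: 120 - 6q_U - 3(q_L + q_A) = 0.
Arcadia's profit: π_A = (185 - 3Q)q_A - (76q_A). Setting ∂π_A/∂q_A = 0: 109 - 6q_A - 3(q_L + q_U) = 0.
Adding the 3 first-order conditions: 343 − 12Q = 0, so Q = 343/12.
Back-substituting: q_L = (114 − 343/4)/3 = 113/12, q_U = (120 − 343/4)/3 = 137/12, q_A = (109 − 343/4)/3 = 31/4.
Price P = 185 - 3·(343/12) = 397/4.
Larkspur's profit: (397/4 - 71)·(113/12) = 266.0208.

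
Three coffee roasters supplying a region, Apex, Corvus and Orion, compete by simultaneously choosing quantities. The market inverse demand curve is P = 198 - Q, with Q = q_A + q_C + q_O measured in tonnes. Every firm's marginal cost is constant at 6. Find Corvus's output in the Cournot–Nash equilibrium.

A representative firm's profit is π_i = q_i(198 - Q) - 6q_i.
Setting ∂π_i/∂q_i = 0 with rivals' quantities fixed: 192 - 2q_i - Σ_{j≠i} q_j = 0.
By symmetry each firm produces the same amount; substituting Σ_{j≠i} q_j = 2q_i yields q_i = 192/4 = 48.

48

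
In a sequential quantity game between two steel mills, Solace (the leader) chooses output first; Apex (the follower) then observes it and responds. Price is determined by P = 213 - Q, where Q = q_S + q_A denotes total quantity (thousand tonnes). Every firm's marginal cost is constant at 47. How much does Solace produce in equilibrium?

Solve by backward induction. Given q_S, the follower Apex maximises π_A = (213 - q_S - q_A)q_A - 47q_A.
Setting the follower's marginal profit to zero, 166 - q_S - 2q_A = 0, i.e. q_A = (166 - q_S)/2.
Solace substitutes q_A(q_S) into its own profit: π_S = q_S(213 - q_S - (166 - q_S)/2) - 47q_S = (130 - (1/2)q_S)q_S - 47q_S.
Leader FOC: 83 - q_S = 0, so q_S = 83.
Then q_A = (166 - 83)/2 = 83/2.

83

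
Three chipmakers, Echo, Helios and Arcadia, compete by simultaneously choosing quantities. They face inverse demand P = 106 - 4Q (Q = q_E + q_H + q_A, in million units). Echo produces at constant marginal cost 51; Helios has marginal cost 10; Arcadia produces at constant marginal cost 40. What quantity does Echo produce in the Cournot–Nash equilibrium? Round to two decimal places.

0.19

Echo's profit: π_E = (106 - 4Q)q_E - (51q_E). Setting ∂π_E/∂q_E = 0: 55 - 8q_E - 4(q_H + q_A) = 0.
Helios's first-order condition: 96 - 8q_H - 4(q_E + q_A) = 0.
Arcadia's first-order condition: 66 - 8q_A - 4(q_E + q_H) = 0.
Adding the 3 first-order conditions: 217 − 16Q = 0, so Q = 217/16.
Back-substituting: q_E = (55 − 217/4)/4 = 3/16, q_H = (96 − 217/4)/4 = 167/16, q_A = (66 − 217/4)/4 = 47/16.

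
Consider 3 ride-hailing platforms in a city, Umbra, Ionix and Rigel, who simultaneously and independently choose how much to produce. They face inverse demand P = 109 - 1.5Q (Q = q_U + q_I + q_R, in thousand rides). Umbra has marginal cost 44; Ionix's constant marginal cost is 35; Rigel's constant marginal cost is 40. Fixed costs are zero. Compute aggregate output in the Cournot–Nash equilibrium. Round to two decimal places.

Umbra's profit: π_U = (109 - 1.5Q)q_U - (44q_U). Setting ∂π_U/∂q_U = 0: 65 - 3q_U - (3/2)(q_I + q_R) = 0.
Ionix's first-order condition: 74 - 3q_I - (3/2)(q_U + q_R) = 0.
Rigel's first-order condition: 69 - 3q_R - (3/2)(q_U + q_I) = 0.
Adding the 3 conditions: 208 − 3Q − 3Q = 0, i.e. Q = 104/3.
Back-substituting: q_U = (65 − 52)/(3/2) = 26/3, q_I = (74 − 52)/(3/2) = 44/3, q_R = (69 − 52)/(3/2) = 34/3.
Total output Q = 26/3 + 44/3 + 34/3 = 104/3.

34.67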